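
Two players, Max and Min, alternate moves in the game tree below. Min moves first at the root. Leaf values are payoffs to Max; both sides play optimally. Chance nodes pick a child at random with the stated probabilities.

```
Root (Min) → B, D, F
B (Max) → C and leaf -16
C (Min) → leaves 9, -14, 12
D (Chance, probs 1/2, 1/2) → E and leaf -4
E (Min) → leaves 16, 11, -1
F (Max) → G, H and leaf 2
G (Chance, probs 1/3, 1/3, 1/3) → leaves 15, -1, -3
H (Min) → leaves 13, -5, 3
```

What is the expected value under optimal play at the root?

C (Min): min(9, -14, 12) = -14
B (Max): max(-14, -16) = -14
E (Min): min(16, 11, -1) = -1
D (Chance): 1/2·-1 + 1/2·-4 = -2.5
G (Chance): 1/3·15 + 1/3·-1 + 1/3·-3 = 3.67
H (Min): min(13, -5, 3) = -5
F (Max): max(3.67, -5, 2) = 3.67
Root (Min): min(-14, -2.5, 3.67) = -14

-14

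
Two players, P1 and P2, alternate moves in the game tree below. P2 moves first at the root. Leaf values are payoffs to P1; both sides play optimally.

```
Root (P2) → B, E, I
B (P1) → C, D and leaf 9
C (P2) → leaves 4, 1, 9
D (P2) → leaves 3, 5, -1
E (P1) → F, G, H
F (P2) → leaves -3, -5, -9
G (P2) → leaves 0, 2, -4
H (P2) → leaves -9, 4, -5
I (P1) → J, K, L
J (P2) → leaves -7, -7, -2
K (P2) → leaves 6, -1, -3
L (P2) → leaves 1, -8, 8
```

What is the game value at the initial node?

-4

C (P2): min(4, 1, 9) = 1
D (P2): min(3, 5, -1) = -1
B (P1): max(1, -1, 9) = 9
F (P2): min(-3, -5, -9) = -9
G (P2): min(0, 2, -4) = -4
H (P2): min(-9, 4, -5) = -9
E (P1): max(-9, -4, -9) = -4
J (P2): min(-7, -7, -2) = -7
K (P2): min(6, -1, -3) = -3
L (P2): min(1, -8, 8) = -8
I (P1): max(-7, -3, -8) = -3
Root (P2): min(9, -4, -3) = -4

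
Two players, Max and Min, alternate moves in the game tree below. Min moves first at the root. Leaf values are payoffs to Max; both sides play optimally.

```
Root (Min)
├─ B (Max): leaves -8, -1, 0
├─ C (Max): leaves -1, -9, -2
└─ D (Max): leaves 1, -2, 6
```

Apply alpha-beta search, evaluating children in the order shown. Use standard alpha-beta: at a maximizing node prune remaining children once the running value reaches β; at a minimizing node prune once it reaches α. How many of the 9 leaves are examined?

B [α=-∞,β=+∞]: v=0
C [α=-∞,β=0]: v=-1
D [α=-∞,β=-1]: v=1 after child 1 ≥ β → β-cutoff, skip 2
Root [α=-∞,β=+∞]: v=-1
Leaves evaluated: 7 of 9.

7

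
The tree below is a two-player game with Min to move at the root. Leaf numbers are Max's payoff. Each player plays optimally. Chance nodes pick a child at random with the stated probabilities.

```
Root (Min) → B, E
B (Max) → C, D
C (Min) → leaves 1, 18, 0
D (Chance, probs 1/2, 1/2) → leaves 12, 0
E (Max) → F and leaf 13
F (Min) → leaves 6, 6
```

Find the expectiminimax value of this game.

C (Min): min(1, 18, 0) = 0
D (Chance): 1/2·12 + 1/2·0 = 6
B (Max): max(0, 6) = 6
F (Min): min(6, 6) = 6
E (Max): max(6, 13) = 13
Root (Min): min(6, 13) = 6

6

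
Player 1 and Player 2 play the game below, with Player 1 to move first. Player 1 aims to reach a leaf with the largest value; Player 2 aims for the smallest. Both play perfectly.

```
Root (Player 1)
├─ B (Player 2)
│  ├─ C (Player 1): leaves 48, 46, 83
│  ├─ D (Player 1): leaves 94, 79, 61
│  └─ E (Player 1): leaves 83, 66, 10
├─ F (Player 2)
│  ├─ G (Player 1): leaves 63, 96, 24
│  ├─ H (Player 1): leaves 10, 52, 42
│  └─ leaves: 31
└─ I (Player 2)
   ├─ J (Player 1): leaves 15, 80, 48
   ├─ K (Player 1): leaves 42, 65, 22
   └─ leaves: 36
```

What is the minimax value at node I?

J: max(15, 80, 48) = 80
K: max(42, 65, 22) = 65
I: min(80, 65, 36) = 36

36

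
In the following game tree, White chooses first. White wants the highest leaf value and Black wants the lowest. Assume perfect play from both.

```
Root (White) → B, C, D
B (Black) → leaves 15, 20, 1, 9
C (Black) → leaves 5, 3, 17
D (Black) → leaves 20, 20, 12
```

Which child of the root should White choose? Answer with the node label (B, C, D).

D

B (Black): min(15, 20, 1, 9) = 1
C (Black): min(5, 3, 17) = 3
D (Black): min(20, 20, 12) = 12
Root (White): max(1, 3, 12) = 12
White picks the child with the highest value: D (value 12).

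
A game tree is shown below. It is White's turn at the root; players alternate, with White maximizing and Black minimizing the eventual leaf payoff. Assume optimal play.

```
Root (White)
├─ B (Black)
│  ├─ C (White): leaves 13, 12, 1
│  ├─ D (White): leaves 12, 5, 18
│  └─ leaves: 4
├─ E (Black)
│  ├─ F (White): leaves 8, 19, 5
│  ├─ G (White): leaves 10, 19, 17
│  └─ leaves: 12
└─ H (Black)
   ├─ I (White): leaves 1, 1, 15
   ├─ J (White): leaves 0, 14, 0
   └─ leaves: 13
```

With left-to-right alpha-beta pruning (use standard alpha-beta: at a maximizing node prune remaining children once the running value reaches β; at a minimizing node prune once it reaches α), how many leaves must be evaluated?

C [α=-∞,β=+∞]: v=13
D [α=-∞,β=13]: v=18
B [α=-∞,β=+∞]: v=4
F [α=4,β=+∞]: v=19
G [α=4,β=19]: v=19 after child 2 ≥ β → β-cutoff, skip 1
E [α=4,β=+∞]: v=12
I [α=12,β=+∞]: v=15
J [α=12,β=15]: v=14
H [α=12,β=+∞]: v=13
Root [α=-∞,β=+∞]: v=13
Leaves evaluated: 20 of 21.

20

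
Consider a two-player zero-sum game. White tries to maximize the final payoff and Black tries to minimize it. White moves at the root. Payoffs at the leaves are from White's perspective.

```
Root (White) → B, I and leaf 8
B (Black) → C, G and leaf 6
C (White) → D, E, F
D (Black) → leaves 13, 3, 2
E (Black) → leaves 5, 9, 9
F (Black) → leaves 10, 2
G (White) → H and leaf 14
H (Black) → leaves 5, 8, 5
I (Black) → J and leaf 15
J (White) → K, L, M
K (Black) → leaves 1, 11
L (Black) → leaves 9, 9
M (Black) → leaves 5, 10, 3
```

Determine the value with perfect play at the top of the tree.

9

D (Black): min(13, 3, 2) = 2
E (Black): min(5, 9, 9) = 5
F (Black): min(10, 2) = 2
C (White): max(2, 5, 2) = 5
H (Black): min(5, 8, 5) = 5
G (White): max(5, 14) = 14
B (Black): min(5, 14, 6) = 5
K (Black): min(1, 11) = 1
L (Black): min(9, 9) = 9
M (Black): min(5, 10, 3) = 3
J (White): max(1, 9, 3) = 9
I (Black): min(9, 15) = 9
Root (White): max(5, 9, 8) = 9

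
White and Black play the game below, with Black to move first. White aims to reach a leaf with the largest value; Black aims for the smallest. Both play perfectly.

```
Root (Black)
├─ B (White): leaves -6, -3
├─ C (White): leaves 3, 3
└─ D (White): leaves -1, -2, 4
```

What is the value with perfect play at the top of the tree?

B (White): max(-6, -3) = -3
C (White): max(3, 3) = 3
D (White): max(-1, -2, 4) = 4
Root (Black): min(-3, 3, 4) = -3

-3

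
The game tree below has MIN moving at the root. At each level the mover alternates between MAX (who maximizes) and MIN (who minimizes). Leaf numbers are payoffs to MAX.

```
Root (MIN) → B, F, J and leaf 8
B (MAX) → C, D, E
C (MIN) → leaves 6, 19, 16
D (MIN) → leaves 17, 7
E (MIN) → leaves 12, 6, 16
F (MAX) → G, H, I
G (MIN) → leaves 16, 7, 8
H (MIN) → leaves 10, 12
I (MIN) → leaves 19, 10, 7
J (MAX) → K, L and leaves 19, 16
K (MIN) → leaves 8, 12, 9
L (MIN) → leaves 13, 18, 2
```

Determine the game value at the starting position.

C (MIN): min(6, 19, 16) = 6
D (MIN): min(17, 7) = 7
E (MIN): min(12, 6, 16) = 6
B (MAX): max(6, 7, 6) = 7
G (MIN): min(16, 7, 8) = 7
H (MIN): min(10, 12) = 10
I (MIN): min(19, 10, 7) = 7
F (MAX): max(7, 10, 7) = 10
K (MIN): min(8, 12, 9) = 8
L (MIN): min(13, 18, 2) = 2
J (MAX): max(8, 2, 19, 16) = 19
Root (MIN): min(7, 10, 19, 8) = 7

7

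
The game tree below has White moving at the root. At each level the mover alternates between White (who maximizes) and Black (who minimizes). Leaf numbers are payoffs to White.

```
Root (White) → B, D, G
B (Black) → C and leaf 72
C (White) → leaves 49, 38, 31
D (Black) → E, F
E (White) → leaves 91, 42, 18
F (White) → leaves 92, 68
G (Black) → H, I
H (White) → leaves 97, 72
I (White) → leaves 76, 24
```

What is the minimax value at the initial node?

C (White): max(49, 38, 31) = 49
B (Black): min(49, 72) = 49
E (White): max(91, 42, 18) = 91
F (White): max(92, 68) = 92
D (Black): min(91, 92) = 91
H (White): max(97, 72) = 97
I (White): max(76, 24) = 76
G (Black): min(97, 76) = 76
Root (White): max(49, 91, 76) = 91

91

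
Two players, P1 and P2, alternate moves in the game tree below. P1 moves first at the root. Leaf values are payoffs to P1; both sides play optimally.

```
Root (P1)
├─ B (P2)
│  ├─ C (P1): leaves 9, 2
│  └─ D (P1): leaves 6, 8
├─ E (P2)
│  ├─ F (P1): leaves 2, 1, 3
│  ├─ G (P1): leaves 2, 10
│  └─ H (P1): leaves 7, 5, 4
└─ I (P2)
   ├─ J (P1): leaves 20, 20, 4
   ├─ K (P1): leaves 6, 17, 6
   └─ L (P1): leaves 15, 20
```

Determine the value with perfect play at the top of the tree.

17

C (P1): max(9, 2) = 9
D (P1): max(6, 8) = 8
B (P2): min(9, 8) = 8
F (P1): max(2, 1, 3) = 3
G (P1): max(2, 10) = 10
H (P1): max(7, 5, 4) = 7
E (P2): min(3, 10, 7) = 3
J (P1): max(20, 20, 4) = 20
K (P1): max(6, 17, 6) = 17
L (P1): max(15, 20) = 20
I (P2): min(20, 17, 20) = 17
Root (P1): max(8, 3, 17) = 17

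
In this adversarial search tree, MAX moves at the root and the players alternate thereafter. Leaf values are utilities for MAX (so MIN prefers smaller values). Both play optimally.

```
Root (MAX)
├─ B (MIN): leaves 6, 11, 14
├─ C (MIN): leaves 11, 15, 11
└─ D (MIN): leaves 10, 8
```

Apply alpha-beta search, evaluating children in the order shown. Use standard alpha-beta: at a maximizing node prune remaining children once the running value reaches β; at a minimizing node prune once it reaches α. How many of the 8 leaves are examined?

B [α=-∞,β=+∞]: v=6
C [α=6,β=+∞]: v=11
D [α=11,β=+∞]: v=10 after child 1 ≤ α → α-cutoff, skip 1
Root [α=-∞,β=+∞]: v=11
Leaves evaluated: 7 of 8.

7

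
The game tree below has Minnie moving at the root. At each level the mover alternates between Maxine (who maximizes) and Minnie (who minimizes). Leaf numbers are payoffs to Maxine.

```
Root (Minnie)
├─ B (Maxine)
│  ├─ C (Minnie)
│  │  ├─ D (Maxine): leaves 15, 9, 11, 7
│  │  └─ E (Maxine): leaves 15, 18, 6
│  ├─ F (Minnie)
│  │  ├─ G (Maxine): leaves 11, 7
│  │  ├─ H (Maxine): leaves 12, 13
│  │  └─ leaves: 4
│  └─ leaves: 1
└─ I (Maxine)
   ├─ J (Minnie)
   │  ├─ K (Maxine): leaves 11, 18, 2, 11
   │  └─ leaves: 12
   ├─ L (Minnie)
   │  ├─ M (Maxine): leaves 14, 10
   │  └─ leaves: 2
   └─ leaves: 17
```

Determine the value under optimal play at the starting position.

15

D (Maxine): max(15, 9, 11, 7) = 15
E (Maxine): max(15, 18, 6) = 18
C (Minnie): min(15, 18) = 15
G (Maxine): max(11, 7) = 11
H (Maxine): max(12, 13) = 13
F (Minnie): min(11, 13, 4) = 4
B (Maxine): max(15, 4, 1) = 15
K (Maxine): max(11, 18, 2, 11) = 18
J (Minnie): min(18, 12) = 12
M (Maxine): max(14, 10) = 14
L (Minnie): min(14, 2) = 2
I (Maxine): max(12, 2, 17) = 17
Root (Minnie): min(15, 17) = 15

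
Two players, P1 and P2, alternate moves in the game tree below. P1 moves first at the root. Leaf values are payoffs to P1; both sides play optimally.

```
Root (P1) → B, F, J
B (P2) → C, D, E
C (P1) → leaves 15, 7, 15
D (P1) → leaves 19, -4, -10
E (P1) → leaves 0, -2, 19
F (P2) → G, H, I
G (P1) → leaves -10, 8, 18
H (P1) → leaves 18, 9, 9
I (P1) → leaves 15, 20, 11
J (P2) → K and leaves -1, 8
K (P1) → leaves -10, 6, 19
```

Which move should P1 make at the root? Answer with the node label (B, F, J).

F

C (P1): max(15, 7, 15) = 15
D (P1): max(19, -4, -10) = 19
E (P1): max(0, -2, 19) = 19
B (P2): min(15, 19, 19) = 15
G (P1): max(-10, 8, 18) = 18
H (P1): max(18, 9, 9) = 18
I (P1): max(15, 20, 11) = 20
F (P2): min(18, 18, 20) = 18
K (P1): max(-10, 6, 19) = 19
J (P2): min(19, -1, 8) = -1
Root (P1): max(15, 18, -1) = 18
P1 picks the child with the highest value: F (value 18).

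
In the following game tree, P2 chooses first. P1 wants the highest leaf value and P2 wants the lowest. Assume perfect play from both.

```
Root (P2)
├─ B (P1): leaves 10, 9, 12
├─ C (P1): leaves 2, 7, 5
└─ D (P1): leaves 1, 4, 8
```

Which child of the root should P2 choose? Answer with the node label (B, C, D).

B (P1): max(10, 9, 12) = 12
C (P1): max(2, 7, 5) = 7
D (P1): max(1, 4, 8) = 8
Root (P2): min(12, 7, 8) = 7
P2 picks the child with the lowest value: C (value 7).

C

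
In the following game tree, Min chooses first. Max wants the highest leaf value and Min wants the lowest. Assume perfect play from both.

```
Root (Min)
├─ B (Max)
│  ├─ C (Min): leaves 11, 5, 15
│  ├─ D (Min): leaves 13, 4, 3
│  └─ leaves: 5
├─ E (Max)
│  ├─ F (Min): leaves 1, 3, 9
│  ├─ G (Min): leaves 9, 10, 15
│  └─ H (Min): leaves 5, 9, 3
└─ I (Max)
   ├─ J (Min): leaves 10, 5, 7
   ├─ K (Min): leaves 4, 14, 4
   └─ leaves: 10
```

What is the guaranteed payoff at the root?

5

C (Min): min(11, 5, 15) = 5
D (Min): min(13, 4, 3) = 3
B (Max): max(5, 3, 5) = 5
F (Min): min(1, 3, 9) = 1
G (Min): min(9, 10, 15) = 9
H (Min): min(5, 9, 3) = 3
E (Max): max(1, 9, 3) = 9
J (Min): min(10, 5, 7) = 5
K (Min): min(4, 14, 4) = 4
I (Max): max(5, 4, 10) = 10
Root (Min): min(5, 9, 10) = 5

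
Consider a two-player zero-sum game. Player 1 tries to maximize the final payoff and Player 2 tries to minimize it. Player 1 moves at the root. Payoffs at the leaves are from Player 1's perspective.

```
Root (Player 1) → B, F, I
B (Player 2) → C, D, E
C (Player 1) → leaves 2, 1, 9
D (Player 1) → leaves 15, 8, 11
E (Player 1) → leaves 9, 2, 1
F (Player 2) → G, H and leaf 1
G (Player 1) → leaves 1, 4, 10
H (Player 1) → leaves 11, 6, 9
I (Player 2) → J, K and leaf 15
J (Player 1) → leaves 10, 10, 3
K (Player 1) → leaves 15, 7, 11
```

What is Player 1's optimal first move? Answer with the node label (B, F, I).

I

C (Player 1): max(2, 1, 9) = 9
D (Player 1): max(15, 8, 11) = 15
E (Player 1): max(9, 2, 1) = 9
B (Player 2): min(9, 15, 9) = 9
G (Player 1): max(1, 4, 10) = 10
H (Player 1): max(11, 6, 9) = 11
F (Player 2): min(10, 11, 1) = 1
J (Player 1): max(10, 10, 3) = 10
K (Player 1): max(15, 7, 11) = 15
I (Player 2): min(10, 15, 15) = 10
Root (Player 1): max(9, 1, 10) = 10
Player 1 picks the child with the highest value: I (value 10).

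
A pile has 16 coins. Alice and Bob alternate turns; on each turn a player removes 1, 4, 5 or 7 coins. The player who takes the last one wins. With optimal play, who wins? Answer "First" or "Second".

Second

i:   0  1  2  3  4  5  6  7  8  9 10 11 12 13 14 15 16
     L  W  L  W  W  W  W  W  L  W  L  W  W  W  W  W  L
Position 16 is L, so the second player wins.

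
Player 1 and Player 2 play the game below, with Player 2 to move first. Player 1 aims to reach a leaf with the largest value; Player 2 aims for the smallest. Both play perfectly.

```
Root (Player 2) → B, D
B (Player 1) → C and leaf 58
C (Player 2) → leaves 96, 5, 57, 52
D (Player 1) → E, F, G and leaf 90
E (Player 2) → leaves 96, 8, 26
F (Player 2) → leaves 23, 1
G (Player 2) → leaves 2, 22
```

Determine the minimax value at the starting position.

C (Player 2): min(96, 5, 57, 52) = 5
B (Player 1): max(5, 58) = 58
E (Player 2): min(96, 8, 26) = 8
F (Player 2): min(23, 1) = 1
G (Player 2): min(2, 22) = 2
D (Player 1): max(8, 1, 2, 90) = 90
Root (Player 2): min(58, 90) = 58

58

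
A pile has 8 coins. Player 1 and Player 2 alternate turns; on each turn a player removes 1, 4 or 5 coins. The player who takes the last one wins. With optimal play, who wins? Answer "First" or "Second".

Second

Mark each pile size as W (mover wins) or L (mover loses):
i:   0  1  2  3  4  5  6  7  8
     L  W  L  W  W  W  W  W  L
Position 8 is L, so the second player wins.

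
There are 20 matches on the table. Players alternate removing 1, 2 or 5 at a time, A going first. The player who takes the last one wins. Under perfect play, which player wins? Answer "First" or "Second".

First

W/L table (W = player to move can force a win):
i:   0  1  2  3  4  5  6  7  8  9 10 11 12 13 14 15 16 17 18 19 20
     L  W  W  L  W  W  L  W  W  L  W  W  L  W  W  L  W  W  L  W  W
Position 20 is W, so the first player wins.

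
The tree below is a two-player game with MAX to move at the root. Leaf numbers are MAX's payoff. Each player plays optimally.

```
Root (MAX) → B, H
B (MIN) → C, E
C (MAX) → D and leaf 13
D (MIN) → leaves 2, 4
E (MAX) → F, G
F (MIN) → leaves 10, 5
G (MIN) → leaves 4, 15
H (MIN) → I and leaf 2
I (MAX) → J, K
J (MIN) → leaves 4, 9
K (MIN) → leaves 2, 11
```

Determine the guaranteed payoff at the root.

D (MIN): min(2, 4) = 2
C (MAX): max(2, 13) = 13
F (MIN): min(10, 5) = 5
G (MIN): min(4, 15) = 4
E (MAX): max(5, 4) = 5
B (MIN): min(13, 5) = 5
J (MIN): min(4, 9) = 4
K (MIN): min(2, 11) = 2
I (MAX): max(4, 2) = 4
H (MIN): min(4, 2) = 2
Root (MAX): max(5, 2) = 5

5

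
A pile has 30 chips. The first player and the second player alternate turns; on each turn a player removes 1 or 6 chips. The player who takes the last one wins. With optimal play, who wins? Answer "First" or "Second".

Second

Compute winning (W) and losing (L) positions by backward induction:
i:   0  1  2  3  4  5  6  7  8  9 10 11 12 13 14 15 16 17 18 19 20 21 22 23 24 25 26 27 28 29 30
     L  W  L  W  L  W  W  L  W  L  W  L  W  W  L  W  L  W  L  W  W  L  W  L  W  L  W  W  L  W  L
Position 30 is L, so the second player wins.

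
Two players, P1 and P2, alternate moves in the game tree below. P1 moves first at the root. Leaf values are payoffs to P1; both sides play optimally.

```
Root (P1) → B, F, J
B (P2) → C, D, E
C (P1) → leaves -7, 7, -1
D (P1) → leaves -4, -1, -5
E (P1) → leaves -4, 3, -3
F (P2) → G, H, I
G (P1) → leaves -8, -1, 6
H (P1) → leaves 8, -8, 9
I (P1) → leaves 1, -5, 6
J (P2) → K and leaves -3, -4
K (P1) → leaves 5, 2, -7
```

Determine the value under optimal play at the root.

C (P1): max(-7, 7, -1) = 7
D (P1): max(-4, -1, -5) = -1
E (P1): max(-4, 3, -3) = 3
B (P2): min(7, -1, 3) = -1
G (P1): max(-8, -1, 6) = 6
H (P1): max(8, -8, 9) = 9
I (P1): max(1, -5, 6) = 6
F (P2): min(6, 9, 6) = 6
K (P1): max(5, 2, -7) = 5
J (P2): min(5, -3, -4) = -4
Root (P1): max(-1, 6, -4) = 6

6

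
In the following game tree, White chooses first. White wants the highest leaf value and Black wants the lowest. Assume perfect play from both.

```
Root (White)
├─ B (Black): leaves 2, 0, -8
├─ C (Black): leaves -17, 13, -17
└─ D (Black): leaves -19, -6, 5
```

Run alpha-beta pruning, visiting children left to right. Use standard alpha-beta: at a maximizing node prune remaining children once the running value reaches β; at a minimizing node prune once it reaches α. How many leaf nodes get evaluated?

B [α=-∞,β=+∞]: v=-8
C [α=-8,β=+∞]: v=-17 after child 1 ≤ α → α-cutoff, skip 2
D [α=-8,β=+∞]: v=-19 after child 1 ≤ α → α-cutoff, skip 2
Root [α=-∞,β=+∞]: v=-8
Leaves evaluated: 5 of 9.

5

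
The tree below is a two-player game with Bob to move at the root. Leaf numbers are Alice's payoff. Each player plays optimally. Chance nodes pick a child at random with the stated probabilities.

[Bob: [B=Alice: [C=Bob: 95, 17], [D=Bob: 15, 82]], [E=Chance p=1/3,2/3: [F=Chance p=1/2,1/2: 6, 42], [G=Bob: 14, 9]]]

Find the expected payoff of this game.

14

C (Bob): min(95, 17) = 17
D (Bob): min(15, 82) = 15
B (Alice): max(17, 15) = 17
F (Chance): 1/2·6 + 1/2·42 = 24
G (Bob): min(14, 9) = 9
E (Chance): 1/3·24 + 2/3·9 = 14
Root (Bob): min(17, 14) = 14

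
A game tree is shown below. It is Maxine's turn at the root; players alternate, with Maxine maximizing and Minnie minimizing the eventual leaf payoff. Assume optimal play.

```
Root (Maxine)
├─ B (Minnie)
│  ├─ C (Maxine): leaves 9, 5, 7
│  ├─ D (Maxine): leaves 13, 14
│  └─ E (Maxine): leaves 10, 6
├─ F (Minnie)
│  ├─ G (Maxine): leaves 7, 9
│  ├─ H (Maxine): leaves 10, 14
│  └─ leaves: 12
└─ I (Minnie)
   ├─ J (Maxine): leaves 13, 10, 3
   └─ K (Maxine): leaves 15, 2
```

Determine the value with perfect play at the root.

C (Maxine): max(9, 5, 7) = 9
D (Maxine): max(13, 14) = 14
E (Maxine): max(10, 6) = 10
B (Minnie): min(9, 14, 10) = 9
G (Maxine): max(7, 9) = 9
H (Maxine): max(10, 14) = 14
F (Minnie): min(9, 14, 12) = 9
J (Maxine): max(13, 10, 3) = 13
K (Maxine): max(15, 2) = 15
I (Minnie): min(13, 15) = 13
Root (Maxine): max(9, 9, 13) = 13

13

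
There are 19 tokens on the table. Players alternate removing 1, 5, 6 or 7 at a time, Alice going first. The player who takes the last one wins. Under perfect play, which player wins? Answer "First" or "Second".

First

Compute winning (W) and losing (L) positions by backward induction:
i:   0  1  2  3  4  5  6  7  8  9 10 11 12 13 14 15 16 17 18 19
     L  W  L  W  L  W  W  W  W  W  W  W  L  W  L  W  L  W  W  W
Position 19 is W, so the first player wins.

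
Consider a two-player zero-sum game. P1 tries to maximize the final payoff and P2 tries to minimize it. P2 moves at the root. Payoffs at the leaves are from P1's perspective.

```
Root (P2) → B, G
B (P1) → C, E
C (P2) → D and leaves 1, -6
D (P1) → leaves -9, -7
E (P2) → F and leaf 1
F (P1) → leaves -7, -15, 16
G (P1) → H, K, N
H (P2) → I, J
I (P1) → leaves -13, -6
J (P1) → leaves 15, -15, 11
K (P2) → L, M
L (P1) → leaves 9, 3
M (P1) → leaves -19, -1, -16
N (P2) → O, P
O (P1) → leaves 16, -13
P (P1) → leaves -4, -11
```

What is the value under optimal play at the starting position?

D (P1): max(-9, -7) = -7
C (P2): min(-7, 1, -6) = -7
F (P1): max(-7, -15, 16) = 16
E (P2): min(16, 1) = 1
B (P1): max(-7, 1) = 1
I (P1): max(-13, -6) = -6
J (P1): max(15, -15, 11) = 15
H (P2): min(-6, 15) = -6
L (P1): max(9, 3) = 9
M (P1): max(-19, -1, -16) = -1
K (P2): min(9, -1) = -1
O (P1): max(16, -13) = 16
P (P1): max(-4, -11) = -4
N (P2): min(16, -4) = -4
G (P1): max(-6, -1, -4) = -1
Root (P2): min(1, -1) = -1

-1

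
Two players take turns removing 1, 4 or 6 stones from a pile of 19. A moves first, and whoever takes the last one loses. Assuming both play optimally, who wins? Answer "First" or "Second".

First

Positions where the player to move wins (W) vs loses (L):
i:   0  1  2  3  4  5  6  7  8  9 10 11 12 13 14 15 16 17 18 19
     W  L  W  L  W  W  L  W  L  W  W  L  W  L  W  W  L  W  L  W
Position 19 is W, so the first player wins.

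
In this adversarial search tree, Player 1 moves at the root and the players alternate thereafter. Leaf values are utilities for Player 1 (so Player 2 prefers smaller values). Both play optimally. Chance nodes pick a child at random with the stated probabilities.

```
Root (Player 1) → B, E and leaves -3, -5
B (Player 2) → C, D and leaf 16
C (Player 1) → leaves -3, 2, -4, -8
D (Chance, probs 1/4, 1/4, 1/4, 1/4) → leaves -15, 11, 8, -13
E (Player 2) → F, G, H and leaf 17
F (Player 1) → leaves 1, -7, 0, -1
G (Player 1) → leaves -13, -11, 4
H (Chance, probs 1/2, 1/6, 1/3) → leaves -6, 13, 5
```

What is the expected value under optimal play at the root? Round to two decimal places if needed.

0.83

C (Player 1): max(-3, 2, -4, -8) = 2
D (Chance): 1/4·-15 + 1/4·11 + 1/4·8 + 1/4·-13 = -2.25
B (Player 2): min(2, -2.25, 16) = -2.25
F (Player 1): max(1, -7, 0, -1) = 1
G (Player 1): max(-13, -11, 4) = 4
H (Chance): 1/2·-6 + 1/6·13 + 1/3·5 = 0.83
E (Player 2): min(1, 4, 0.83, 17) = 0.83
Root (Player 1): max(-2.25, 0.83, -3, -5) = 0.83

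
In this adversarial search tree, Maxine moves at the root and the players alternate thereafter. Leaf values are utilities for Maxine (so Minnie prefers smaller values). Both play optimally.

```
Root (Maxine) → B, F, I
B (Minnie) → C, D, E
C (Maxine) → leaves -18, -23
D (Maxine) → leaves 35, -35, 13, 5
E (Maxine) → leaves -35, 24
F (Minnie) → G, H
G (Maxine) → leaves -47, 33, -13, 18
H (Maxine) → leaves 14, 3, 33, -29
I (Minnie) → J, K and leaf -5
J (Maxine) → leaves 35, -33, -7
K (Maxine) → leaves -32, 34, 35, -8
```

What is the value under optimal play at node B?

C: max(-18, -23) = -18
D: max(35, -35, 13, 5) = 35
E: max(-35, 24) = 24
B: min(-18, 35, 24) = -18

-18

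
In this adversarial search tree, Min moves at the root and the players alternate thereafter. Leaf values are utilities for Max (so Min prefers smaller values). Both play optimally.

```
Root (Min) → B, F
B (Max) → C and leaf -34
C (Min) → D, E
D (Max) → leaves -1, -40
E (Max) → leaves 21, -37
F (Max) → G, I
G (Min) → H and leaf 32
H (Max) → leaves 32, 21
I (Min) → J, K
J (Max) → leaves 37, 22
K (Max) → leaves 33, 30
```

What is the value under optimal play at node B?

-1

D: max(-1, -40) = -1
E: max(21, -37) = 21
C: min(-1, 21) = -1
B: max(-1, -34) = -1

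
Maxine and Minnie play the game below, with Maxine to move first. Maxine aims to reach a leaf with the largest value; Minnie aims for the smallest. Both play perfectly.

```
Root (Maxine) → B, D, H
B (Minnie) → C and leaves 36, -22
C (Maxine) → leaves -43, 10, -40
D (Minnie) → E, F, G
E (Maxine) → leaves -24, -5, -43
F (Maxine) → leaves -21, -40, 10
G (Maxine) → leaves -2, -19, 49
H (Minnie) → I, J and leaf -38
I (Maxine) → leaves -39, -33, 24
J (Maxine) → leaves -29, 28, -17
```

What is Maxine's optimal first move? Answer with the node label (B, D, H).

C (Maxine): max(-43, 10, -40) = 10
B (Minnie): min(10, 36, -22) = -22
E (Maxine): max(-24, -5, -43) = -5
F (Maxine): max(-21, -40, 10) = 10
G (Maxine): max(-2, -19, 49) = 49
D (Minnie): min(-5, 10, 49) = -5
I (Maxine): max(-39, -33, 24) = 24
J (Maxine): max(-29, 28, -17) = 28
H (Minnie): min(24, 28, -38) = -38
Root (Maxine): max(-22, -5, -38) = -5
Maxine picks the child with the highest value: D (value -5).

D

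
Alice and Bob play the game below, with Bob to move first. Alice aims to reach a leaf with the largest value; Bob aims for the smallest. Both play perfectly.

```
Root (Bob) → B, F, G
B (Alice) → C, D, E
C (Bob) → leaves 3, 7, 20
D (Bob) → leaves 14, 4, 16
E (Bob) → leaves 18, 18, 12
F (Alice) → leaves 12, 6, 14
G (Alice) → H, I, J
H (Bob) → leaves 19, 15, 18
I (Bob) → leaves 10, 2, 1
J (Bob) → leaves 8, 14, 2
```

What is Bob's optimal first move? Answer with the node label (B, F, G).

C (Bob): min(3, 7, 20) = 3
D (Bob): min(14, 4, 16) = 4
E (Bob): min(18, 18, 12) = 12
B (Alice): max(3, 4, 12) = 12
F (Alice): max(12, 6, 14) = 14
H (Bob): min(19, 15, 18) = 15
I (Bob): min(10, 2, 1) = 1
J (Bob): min(8, 14, 2) = 2
G (Alice): max(15, 1, 2) = 15
Root (Bob): min(12, 14, 15) = 12
Bob picks the child with the lowest value: B (value 12).

B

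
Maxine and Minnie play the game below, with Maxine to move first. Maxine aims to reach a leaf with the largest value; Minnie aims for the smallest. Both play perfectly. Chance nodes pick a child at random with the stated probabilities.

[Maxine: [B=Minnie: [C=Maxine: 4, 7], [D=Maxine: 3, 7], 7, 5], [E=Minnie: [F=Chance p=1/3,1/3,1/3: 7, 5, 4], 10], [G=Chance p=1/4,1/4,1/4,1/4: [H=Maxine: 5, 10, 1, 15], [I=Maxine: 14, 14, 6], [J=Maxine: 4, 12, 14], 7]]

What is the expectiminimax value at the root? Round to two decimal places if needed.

C (Maxine): max(4, 7) = 7
D (Maxine): max(3, 7) = 7
B (Minnie): min(7, 7, 7, 5) = 5
F (Chance): 1/3·7 + 1/3·5 + 1/3·4 = 5.33
E (Minnie): min(5.33, 10) = 5.33
H (Maxine): max(5, 10, 1, 15) = 15
I (Maxine): max(14, 14, 6) = 14
J (Maxine): max(4, 12, 14) = 14
G (Chance): 1/4·15 + 1/4·14 + 1/4·14 + 1/4·7 = 12.5
Root (Maxine): max(5, 5.33, 12.5) = 12.5

12.5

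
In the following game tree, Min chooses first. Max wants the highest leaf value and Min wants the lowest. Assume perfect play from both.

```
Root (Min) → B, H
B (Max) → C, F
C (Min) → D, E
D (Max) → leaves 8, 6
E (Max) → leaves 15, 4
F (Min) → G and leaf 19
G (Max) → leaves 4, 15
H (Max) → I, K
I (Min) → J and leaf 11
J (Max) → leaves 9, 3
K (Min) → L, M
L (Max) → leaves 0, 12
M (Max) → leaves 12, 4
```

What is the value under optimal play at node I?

9

J: max(9, 3) = 9
I: min(9, 11) = 9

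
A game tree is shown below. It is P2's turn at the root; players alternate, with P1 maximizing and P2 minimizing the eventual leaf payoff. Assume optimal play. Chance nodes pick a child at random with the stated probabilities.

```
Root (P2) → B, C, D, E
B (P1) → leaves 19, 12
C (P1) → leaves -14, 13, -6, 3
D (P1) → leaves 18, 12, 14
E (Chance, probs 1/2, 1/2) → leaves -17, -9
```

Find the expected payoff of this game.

-13

B (P1): max(19, 12) = 19
C (P1): max(-14, 13, -6, 3) = 13
D (P1): max(18, 12, 14) = 18
E (Chance): 1/2·-17 + 1/2·-9 = -13
Root (P2): min(19, 13, 18, -13) = -13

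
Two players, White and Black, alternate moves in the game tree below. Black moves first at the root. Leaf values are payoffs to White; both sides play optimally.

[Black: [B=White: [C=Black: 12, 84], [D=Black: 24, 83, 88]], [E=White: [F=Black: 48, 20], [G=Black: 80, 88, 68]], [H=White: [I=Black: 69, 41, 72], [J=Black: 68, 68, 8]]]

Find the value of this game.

C (Black): min(12, 84) = 12
D (Black): min(24, 83, 88) = 24
B (White): max(12, 24) = 24
F (Black): min(48, 20) = 20
G (Black): min(80, 88, 68) = 68
E (White): max(20, 68) = 68
I (Black): min(69, 41, 72) = 41
J (Black): min(68, 68, 8) = 8
H (White): max(41, 8) = 41
Root (Black): min(24, 68, 41) = 24

24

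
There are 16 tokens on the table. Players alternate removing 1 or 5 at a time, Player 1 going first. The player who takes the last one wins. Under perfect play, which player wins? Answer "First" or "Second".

Mark each pile size as W (mover wins) or L (mover loses):
i:   0  1  2  3  4  5  6  7  8  9 10 11 12 13 14 15 16
     L  W  L  W  L  W  L  W  L  W  L  W  L  W  L  W  L
Position 16 is L, so the second player wins.

Second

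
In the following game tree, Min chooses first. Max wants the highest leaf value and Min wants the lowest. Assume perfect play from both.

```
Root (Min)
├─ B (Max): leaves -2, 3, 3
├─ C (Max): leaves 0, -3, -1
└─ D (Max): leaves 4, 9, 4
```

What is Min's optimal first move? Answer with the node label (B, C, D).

B (Max): max(-2, 3, 3) = 3
C (Max): max(0, -3, -1) = 0
D (Max): max(4, 9, 4) = 9
Root (Min): min(3, 0, 9) = 0
Min picks the child with the lowest value: C (value 0).

C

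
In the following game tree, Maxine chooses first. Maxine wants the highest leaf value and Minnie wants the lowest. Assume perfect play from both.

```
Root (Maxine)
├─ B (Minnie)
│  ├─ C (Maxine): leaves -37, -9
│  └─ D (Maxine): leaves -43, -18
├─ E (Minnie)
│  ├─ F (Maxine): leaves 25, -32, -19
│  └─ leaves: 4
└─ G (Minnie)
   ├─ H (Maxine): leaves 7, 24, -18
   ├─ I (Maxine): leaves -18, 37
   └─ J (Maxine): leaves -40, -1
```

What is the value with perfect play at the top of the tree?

4

C (Maxine): max(-37, -9) = -9
D (Maxine): max(-43, -18) = -18
B (Minnie): min(-9, -18) = -18
F (Maxine): max(25, -32, -19) = 25
E (Minnie): min(25, 4) = 4
H (Maxine): max(7, 24, -18) = 24
I (Maxine): max(-18, 37) = 37
J (Maxine): max(-40, -1) = -1
G (Minnie): min(24, 37, -1) = -1
Root (Maxine): max(-18, 4, -1) = 4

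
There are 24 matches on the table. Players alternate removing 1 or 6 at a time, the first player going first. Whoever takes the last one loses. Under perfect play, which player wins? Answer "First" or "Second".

W/L table (W = player to move can force a win):
i:   0  1  2  3  4  5  6  7  8  9 10 11 12 13 14 15 16 17 18 19 20 21 22 23 24
     W  L  W  L  W  L  W  W  L  W  L  W  L  W  W  L  W  L  W  L  W  W  L  W  L
Position 24 is L, so the second player wins.

Second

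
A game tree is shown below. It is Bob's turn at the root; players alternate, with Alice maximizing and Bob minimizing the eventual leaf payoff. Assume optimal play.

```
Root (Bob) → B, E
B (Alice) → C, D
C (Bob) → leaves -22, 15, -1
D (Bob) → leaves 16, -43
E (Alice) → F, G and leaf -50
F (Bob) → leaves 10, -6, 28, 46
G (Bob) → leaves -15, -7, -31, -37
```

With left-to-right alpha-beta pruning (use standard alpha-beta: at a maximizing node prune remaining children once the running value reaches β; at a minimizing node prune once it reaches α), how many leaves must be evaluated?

C [α=-∞,β=+∞]: v=-22
D [α=-22,β=+∞]: v=-43
B [α=-∞,β=+∞]: v=-22
F [α=-∞,β=-22]: v=-6
E [α=-∞,β=-22]: v=-6 after child 1 ≥ β → β-cutoff, skip 2
Root [α=-∞,β=+∞]: v=-22
Leaves evaluated: 9 of 14.

9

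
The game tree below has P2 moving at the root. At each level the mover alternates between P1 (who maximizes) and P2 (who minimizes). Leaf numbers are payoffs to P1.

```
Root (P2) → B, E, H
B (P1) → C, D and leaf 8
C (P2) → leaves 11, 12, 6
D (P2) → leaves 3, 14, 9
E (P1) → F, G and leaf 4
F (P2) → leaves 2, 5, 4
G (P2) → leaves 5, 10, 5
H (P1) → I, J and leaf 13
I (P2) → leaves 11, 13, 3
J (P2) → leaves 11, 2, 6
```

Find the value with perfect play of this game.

C (P2): min(11, 12, 6) = 6
D (P2): min(3, 14, 9) = 3
B (P1): max(6, 3, 8) = 8
F (P2): min(2, 5, 4) = 2
G (P2): min(5, 10, 5) = 5
E (P1): max(2, 5, 4) = 5
I (P2): min(11, 13, 3) = 3
J (P2): min(11, 2, 6) = 2
H (P1): max(3, 2, 13) = 13
Root (P2): min(8, 5, 13) = 5

5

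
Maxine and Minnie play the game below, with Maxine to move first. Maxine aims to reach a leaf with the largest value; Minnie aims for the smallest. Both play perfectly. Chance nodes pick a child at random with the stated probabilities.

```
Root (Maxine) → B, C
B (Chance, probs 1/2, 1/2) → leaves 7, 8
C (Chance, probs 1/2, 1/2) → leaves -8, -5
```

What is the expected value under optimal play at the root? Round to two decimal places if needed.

B (Chance): 1/2·7 + 1/2·8 = 7.5
C (Chance): 1/2·-8 + 1/2·-5 = -6.5
Root (Maxine): max(7.5, -6.5) = 7.5

7.5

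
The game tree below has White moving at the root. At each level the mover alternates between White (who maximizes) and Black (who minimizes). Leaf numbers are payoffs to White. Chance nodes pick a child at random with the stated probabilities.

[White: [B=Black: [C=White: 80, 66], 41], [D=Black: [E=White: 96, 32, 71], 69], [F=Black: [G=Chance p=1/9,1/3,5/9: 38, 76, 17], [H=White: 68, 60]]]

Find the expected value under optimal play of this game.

C (White): max(80, 66) = 80
B (Black): min(80, 41) = 41
E (White): max(96, 32, 71) = 96
D (Black): min(96, 69) = 69
G (Chance): 1/9·38 + 1/3·76 + 5/9·17 = 39
H (White): max(68, 60) = 68
F (Black): min(39, 68) = 39
Root (White): max(41, 69, 39) = 69

69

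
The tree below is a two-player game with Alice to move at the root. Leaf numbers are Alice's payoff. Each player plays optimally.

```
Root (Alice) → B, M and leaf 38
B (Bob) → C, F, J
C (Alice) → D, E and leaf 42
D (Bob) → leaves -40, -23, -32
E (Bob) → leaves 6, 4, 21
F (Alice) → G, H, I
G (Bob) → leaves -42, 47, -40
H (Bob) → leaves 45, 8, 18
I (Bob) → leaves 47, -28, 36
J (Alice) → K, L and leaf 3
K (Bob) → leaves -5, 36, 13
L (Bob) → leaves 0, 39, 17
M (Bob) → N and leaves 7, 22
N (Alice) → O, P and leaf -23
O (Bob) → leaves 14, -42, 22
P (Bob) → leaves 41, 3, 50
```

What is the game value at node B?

3

D: min(-40, -23, -32) = -40
E: min(6, 4, 21) = 4
C: max(-40, 4, 42) = 42
G: min(-42, 47, -40) = -42
H: min(45, 8, 18) = 8
I: min(47, -28, 36) = -28
F: max(-42, 8, -28) = 8
K: min(-5, 36, 13) = -5
L: min(0, 39, 17) = 0
J: max(-5, 0, 3) = 3
B: min(42, 8, 3) = 3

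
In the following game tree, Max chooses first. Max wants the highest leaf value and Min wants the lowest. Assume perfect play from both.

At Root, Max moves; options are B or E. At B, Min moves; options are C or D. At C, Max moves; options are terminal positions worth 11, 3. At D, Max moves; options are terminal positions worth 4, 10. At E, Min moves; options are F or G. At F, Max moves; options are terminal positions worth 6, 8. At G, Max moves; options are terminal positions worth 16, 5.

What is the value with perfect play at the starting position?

10

C (Max): max(11, 3) = 11
D (Max): max(4, 10) = 10
B (Min): min(11, 10) = 10
F (Max): max(6, 8) = 8
G (Max): max(16, 5) = 16
E (Min): min(8, 16) = 8
Root (Max): max(10, 8) = 10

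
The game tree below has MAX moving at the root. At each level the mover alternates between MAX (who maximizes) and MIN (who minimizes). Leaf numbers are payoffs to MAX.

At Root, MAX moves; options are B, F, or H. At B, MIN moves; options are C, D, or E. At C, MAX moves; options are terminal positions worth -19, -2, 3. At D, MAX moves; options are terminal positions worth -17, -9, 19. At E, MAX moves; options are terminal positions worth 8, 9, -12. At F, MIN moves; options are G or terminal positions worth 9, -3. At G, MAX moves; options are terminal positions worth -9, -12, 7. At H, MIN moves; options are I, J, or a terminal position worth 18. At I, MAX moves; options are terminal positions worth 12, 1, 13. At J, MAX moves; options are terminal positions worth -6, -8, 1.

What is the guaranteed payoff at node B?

3

C: max(-19, -2, 3) = 3
D: max(-17, -9, 19) = 19
E: max(8, 9, -12) = 9
B: min(3, 19, 9) = 3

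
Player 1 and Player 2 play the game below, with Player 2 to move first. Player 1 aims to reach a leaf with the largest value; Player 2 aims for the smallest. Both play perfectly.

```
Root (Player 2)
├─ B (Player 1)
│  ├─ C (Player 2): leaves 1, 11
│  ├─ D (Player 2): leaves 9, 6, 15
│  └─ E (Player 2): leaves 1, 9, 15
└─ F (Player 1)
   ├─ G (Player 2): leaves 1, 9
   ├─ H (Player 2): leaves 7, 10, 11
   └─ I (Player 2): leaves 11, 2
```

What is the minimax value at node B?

6

C: min(1, 11) = 1
D: min(9, 6, 15) = 6
E: min(1, 9, 15) = 1
B: max(1, 6, 1) = 6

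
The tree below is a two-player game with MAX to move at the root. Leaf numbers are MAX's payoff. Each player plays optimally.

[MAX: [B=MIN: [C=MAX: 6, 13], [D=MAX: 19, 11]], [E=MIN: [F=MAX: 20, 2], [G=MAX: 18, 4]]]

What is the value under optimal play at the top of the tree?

C (MAX): max(6, 13) = 13
D (MAX): max(19, 11) = 19
B (MIN): min(13, 19) = 13
F (MAX): max(20, 2) = 20
G (MAX): max(18, 4) = 18
E (MIN): min(20, 18) = 18
Root (MAX): max(13, 18) = 18

18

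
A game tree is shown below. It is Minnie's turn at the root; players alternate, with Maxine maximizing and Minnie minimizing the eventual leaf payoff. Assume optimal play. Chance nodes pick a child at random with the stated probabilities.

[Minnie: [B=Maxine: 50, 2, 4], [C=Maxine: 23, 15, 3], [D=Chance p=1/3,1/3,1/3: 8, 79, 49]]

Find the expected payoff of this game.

23

B (Maxine): max(50, 2, 4) = 50
C (Maxine): max(23, 15, 3) = 23
D (Chance): 1/3·8 + 1/3·79 + 1/3·49 = 45.33
Root (Minnie): min(50, 23, 45.33) = 23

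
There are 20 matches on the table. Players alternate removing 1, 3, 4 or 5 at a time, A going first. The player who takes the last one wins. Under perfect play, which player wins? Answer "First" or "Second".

First

Compute winning (W) and losing (L) positions by backward induction:
i:   0  1  2  3  4  5  6  7  8  9 10 11 12 13 14 15 16 17 18 19 20
     L  W  L  W  W  W  W  W  L  W  L  W  W  W  W  W  L  W  L  W  W
Position 20 is W, so the first player wins.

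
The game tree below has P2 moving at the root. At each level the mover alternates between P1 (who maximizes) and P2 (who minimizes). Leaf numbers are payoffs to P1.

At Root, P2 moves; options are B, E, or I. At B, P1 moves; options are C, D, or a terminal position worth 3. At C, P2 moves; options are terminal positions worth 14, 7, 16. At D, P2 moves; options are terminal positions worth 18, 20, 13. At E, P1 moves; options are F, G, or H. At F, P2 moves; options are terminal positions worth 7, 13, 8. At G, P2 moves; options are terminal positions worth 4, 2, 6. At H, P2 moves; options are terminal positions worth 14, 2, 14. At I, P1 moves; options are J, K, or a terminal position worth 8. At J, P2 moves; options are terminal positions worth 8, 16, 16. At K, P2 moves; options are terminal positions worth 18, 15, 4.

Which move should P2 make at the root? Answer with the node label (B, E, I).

C (P2): min(14, 7, 16) = 7
D (P2): min(18, 20, 13) = 13
B (P1): max(7, 13, 3) = 13
F (P2): min(7, 13, 8) = 7
G (P2): min(4, 2, 6) = 2
H (P2): min(14, 2, 14) = 2
E (P1): max(7, 2, 2) = 7
J (P2): min(8, 16, 16) = 8
K (P2): min(18, 15, 4) = 4
I (P1): max(8, 4, 8) = 8
Root (P2): min(13, 7, 8) = 7
P2 picks the child with the lowest value: E (value 7).

E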